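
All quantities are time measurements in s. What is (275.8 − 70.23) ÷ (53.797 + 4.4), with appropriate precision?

275.8 − 70.23 = 205.57, limited to 1 d.p. → 4 s.f.; 53.797 + 4.4 = 58.197, limited to 1 d.p. → 3 s.f.
Carrying full precision, 205.57 ÷ 58.197 = 3.53231266216…; keep min(4, 3) = 3 s.f.
Rounded to 3 significant figures: 3.53.

3.53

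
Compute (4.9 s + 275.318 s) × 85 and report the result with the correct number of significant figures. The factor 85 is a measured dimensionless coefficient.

4.9 s + 275.318 s = 280.218 s; the sum is limited to 1 decimal place (4 s.f.).
Carrying full precision, 280.218 × 85 = 23818.53 s; 85 has 2 s.f., so the result keeps min(4, 2) = 2 s.f.
Rounded to 2 significant figures: 2.4 × 10⁴ s.

2.4 × 10⁴ s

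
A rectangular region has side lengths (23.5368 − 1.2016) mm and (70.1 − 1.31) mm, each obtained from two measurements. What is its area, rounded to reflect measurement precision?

23.5368 − 1.2016 = 22.3352, limited to 4 d.p. → 6 s.f.; 70.1 − 1.31 = 68.79, limited to 1 d.p. → 3 s.f.
Carrying full precision, 22.3352 × 68.79 = 1536.438408; keep min(6, 3) = 3 s.f.
Rounded to 3 significant figures: 1.54 × 10³ mm².

1.54 × 10³ mm²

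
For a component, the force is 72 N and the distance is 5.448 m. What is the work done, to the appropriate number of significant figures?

work done = 72 N × 5.448 m = 392.256 J.
72 has 2 significant figures; 5.448 has 4.
Division/multiplication keeps the fewest: 2 significant figures.
Rounded: 3.9 × 10^2 J.

3.9 × 10^2 J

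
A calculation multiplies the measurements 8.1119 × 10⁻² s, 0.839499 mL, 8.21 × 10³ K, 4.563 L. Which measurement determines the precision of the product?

8.21 × 10³ K

8.1119 × 10⁻² s → 5 s.f.; 0.839499 mL → 6 s.f.; 8.21 × 10³ K → 3 s.f.; 4.563 L → 4 s.f.
The fewest is 3 significant figures, from 8.21 × 10³ K.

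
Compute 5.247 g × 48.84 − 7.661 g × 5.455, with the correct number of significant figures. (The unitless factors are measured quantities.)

5.247 × 48.84 = 256.26348 → 256.3 g (4 s.f., last digit at the 10^-1 place).
7.661 × 5.455 = 41.790755 → 41.79 g (4 s.f., last digit at the 10^-2 place).
Difference: 214.472725 g; keep the coarser place, 10^-1.
Result: 214.5 g.

214.5 g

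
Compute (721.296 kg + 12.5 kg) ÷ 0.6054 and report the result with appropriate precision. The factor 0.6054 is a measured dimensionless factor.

721.296 kg + 12.5 kg = 733.796 kg; the sum is limited to 1 decimal place (4 s.f.).
Carrying full precision, 733.796 ÷ 0.6054 = 1212.08457218… kg; 0.6054 has 4 s.f., so the result keeps min(4, 4) = 4 s.f.
Rounded to 4 significant figures: 1212 kg.

1212 kg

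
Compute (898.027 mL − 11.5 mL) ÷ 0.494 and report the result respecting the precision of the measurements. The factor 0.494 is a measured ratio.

1.79 × 10³ mL

898.027 mL − 11.5 mL = 886.527 mL; the difference is limited to 1 decimal place (4 s.f.).
Carrying full precision, 886.527 ÷ 0.494 = 1794.58906883… mL; 0.494 has 3 s.f., so the result keeps min(4, 3) = 3 s.f.
Rounded to 3 significant figures: 1.79 × 10³ mL.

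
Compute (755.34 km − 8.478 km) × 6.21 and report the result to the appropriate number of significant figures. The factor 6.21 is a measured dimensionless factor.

4.64 × 10^3 km

755.34 km − 8.478 km = 746.862 km; the difference is limited to 2 decimal places (5 s.f.).
Carrying full precision, 746.862 × 6.21 = 4638.01302 km; 6.21 has 3 s.f., so the result keeps min(5, 3) = 3 s.f.
Rounded to 3 significant figures: 4.64 × 10^3 km.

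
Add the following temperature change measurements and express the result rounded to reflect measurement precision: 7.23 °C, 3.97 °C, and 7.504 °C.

7.23 °C + 3.97 °C + 7.504 °C = 18.704 °C.
Addition/subtraction keeps the fewest decimal places: 7.23 → 2 decimal places, 3.97 → 2 decimal places, 7.504 → 3 decimal places; limit is 2.
Rounded to 2 decimal places: 18.70 °C.

18.70 °C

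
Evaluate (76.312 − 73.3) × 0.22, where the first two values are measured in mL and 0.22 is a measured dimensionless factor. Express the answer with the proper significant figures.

0.66 mL

76.312 mL − 73.3 mL = 3.012 mL; the difference is limited to 1 decimal place (2 s.f.).
Carrying full precision, 3.012 × 0.22 = 0.66264 mL; 0.22 has 2 s.f., so the result keeps min(2, 2) = 2 s.f.
Rounded to 2 significant figures: 0.66 mL.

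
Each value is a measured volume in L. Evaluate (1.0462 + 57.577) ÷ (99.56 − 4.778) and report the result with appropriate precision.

0.6185

1.0462 + 57.577 = 58.6232, limited to 3 d.p. → 5 s.f.; 99.56 − 4.778 = 94.782, limited to 2 d.p. → 4 s.f.
Carrying full precision, 58.6232 ÷ 94.782 = 0.618505623431…; keep min(5, 4) = 4 s.f.
Rounded to 4 significant figures: 0.6185.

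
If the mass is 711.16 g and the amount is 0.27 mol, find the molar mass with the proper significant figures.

molar mass = 711.16 g ÷ 0.27 mol = 2633.92592593… g/mol.
711.16 has 5 significant figures; 0.27 has 2.
Division/multiplication keeps the fewest: 2 significant figures.
Rounded: 2.6 × 10^3 g/mol.

2.6 × 10^3 g/mol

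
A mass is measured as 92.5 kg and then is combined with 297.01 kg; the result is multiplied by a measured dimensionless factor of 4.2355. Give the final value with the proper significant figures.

92.5 kg + 297.01 kg = 389.51 kg; the sum is limited to 1 decimal place (4 s.f.).
Carrying full precision, 389.51 × 4.2355 = 1649.769605 kg; 4.2355 has 5 s.f., so the result keeps min(4, 5) = 4 s.f.
Rounded to 4 significant figures: 1.650 × 10³ kg.

1.650 × 10³ kg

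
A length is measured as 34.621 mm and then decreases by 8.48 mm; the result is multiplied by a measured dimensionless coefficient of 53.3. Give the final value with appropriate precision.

1.39 × 10³ mm

34.621 mm − 8.48 mm = 26.141 mm; the difference is limited to 2 decimal places (4 s.f.).
Carrying full precision, 26.141 × 53.3 = 1393.3153 mm; 53.3 has 3 s.f., so the result keeps min(4, 3) = 3 s.f.
Rounded to 3 significant figures: 1.39 × 10³ mm.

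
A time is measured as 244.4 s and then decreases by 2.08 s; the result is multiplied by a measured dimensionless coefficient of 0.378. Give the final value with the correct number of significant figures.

244.4 s − 2.08 s = 242.32 s; the difference is limited to 1 decimal place (4 s.f.).
Carrying full precision, 242.32 × 0.378 = 91.59696 s; 0.378 has 3 s.f., so the result keeps min(4, 3) = 3 s.f.
Rounded to 3 significant figures: 91.6 s.

91.6 s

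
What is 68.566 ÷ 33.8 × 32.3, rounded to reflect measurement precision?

68.566 ÷ 33.8 × 32.3 = 65.5231301775…
Multiplication/division keeps the fewest significant figures: 68.566 → 5 s.f., 33.8 → 3 s.f., 32.3 → 3 s.f.; limit is 3.
Rounded to 3 significant figures: 65.5.

65.5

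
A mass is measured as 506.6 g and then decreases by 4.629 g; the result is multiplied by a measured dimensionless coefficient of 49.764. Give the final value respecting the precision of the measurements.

2.498 × 10⁴ g

506.6 g − 4.629 g = 501.971 g; the difference is limited to 1 decimal place (4 s.f.).
Carrying full precision, 501.971 × 49.764 = 24980.084844 g; 49.764 has 5 s.f., so the result keeps min(4, 5) = 4 s.f.
Rounded to 4 significant figures: 2.498 × 10⁴ g.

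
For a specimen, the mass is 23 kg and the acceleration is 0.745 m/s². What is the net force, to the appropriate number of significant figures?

17 N

net force = 23 kg × 0.745 m/s² = 17.135 N.
23 has 2 significant figures; 0.745 has 3.
Division/multiplication keeps the fewest: 2 significant figures.
Rounded: 17 N.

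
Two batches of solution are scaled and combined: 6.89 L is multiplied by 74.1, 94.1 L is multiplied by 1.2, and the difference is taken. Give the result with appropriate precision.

6.89 × 74.1 = 510.549 → 511 L (3 s.f., last digit at the 10^0 place).
94.1 × 1.2 = 112.92 → 1.1 × 10^2 L (2 s.f., last digit at the 10^1 place).
Difference: 397.629 L; keep the coarser place, 10^1.
Result: 4.0 × 10^2 L.

4.0 × 10^2 L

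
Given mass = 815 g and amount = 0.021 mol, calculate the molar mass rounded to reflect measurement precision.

molar mass = 815 g ÷ 0.021 mol = 38809.5238095… g/mol.
815 has 3 significant figures; 0.021 has 2.
Division/multiplication keeps the fewest: 2 significant figures.
Rounded: 3.9 × 10⁴ g/mol.

3.9 × 10⁴ g/mol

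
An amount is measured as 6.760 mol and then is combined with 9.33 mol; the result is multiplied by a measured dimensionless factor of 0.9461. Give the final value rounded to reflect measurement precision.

6.760 mol + 9.33 mol = 16.090 mol; the sum is limited to 2 decimal places (4 s.f.).
Carrying full precision, 16.090 × 0.9461 = 15.222749 mol; 0.9461 has 4 s.f., so the result keeps min(4, 4) = 4 s.f.
Rounded to 4 significant figures: 15.22 mol.

15.22 mol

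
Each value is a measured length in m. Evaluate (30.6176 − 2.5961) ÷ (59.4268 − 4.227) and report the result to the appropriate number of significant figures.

30.6176 − 2.5961 = 28.0215, limited to 4 d.p. → 6 s.f.; 59.4268 − 4.227 = 55.1998, limited to 3 d.p. → 5 s.f.
Carrying full precision, 28.0215 ÷ 55.1998 = 0.507637708832…; keep min(6, 5) = 5 s.f.
Rounded to 5 significant figures: 0.50764.

0.50764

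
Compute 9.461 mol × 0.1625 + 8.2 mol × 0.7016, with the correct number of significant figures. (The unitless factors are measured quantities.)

7.3 mol

9.461 × 0.1625 = 1.5374125 → 1.537 mol (4 s.f., last digit at the 10^-3 place).
8.2 × 0.7016 = 5.75312 → 5.8 mol (2 s.f., last digit at the 10^-1 place).
Sum: 7.2905325 mol; keep the coarser place, 10^-1.
Result: 7.3 mol.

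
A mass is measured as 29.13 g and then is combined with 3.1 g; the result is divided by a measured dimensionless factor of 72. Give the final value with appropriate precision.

29.13 g + 3.1 g = 32.23 g; the sum is limited to 1 decimal place (3 s.f.).
Carrying full precision, 32.23 ÷ 72 = 0.447638888889… g; 72 has 2 s.f., so the result keeps min(3, 2) = 2 s.f.
Rounded to 2 significant figures: 0.45 g.

0.45 g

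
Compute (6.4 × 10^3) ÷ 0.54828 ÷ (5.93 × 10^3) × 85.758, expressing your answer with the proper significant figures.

(6.4 × 10^3) ÷ 0.54828 ÷ (5.93 × 10^3) × 85.758 = 168.809747632…
Multiplication/division keeps the fewest significant figures: 6.4 × 10^3 → 2 s.f., 0.54828 → 5 s.f., 5.93 × 10^3 → 3 s.f., 85.758 → 5 s.f.; limit is 2.
Rounded to 2 significant figures: 1.7 × 10^2.

1.7 × 10^2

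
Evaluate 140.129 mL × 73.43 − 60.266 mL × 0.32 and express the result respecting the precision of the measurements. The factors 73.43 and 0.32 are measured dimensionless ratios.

140.129 × 73.43 = 10289.67247 → 1.029 × 10⁴ mL (4 s.f., last digit at the 10^1 place).
60.266 × 0.32 = 19.28512 → 19 mL (2 s.f., last digit at the 10^0 place).
Difference: 10270.38735 mL; keep the coarser place, 10^1.
Result: 1.027 × 10⁴ mL.

1.027 × 10⁴ mL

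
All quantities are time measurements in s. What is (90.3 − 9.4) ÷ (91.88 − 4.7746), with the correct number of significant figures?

90.3 − 9.4 = 80.9, limited to 1 d.p. → 3 s.f.; 91.88 − 4.7746 = 87.1054, limited to 2 d.p. → 4 s.f.
Carrying full precision, 80.9 ÷ 87.1054 = 0.928759870226…; keep min(3, 4) = 3 s.f.
Rounded to 3 significant figures: 0.929.

0.929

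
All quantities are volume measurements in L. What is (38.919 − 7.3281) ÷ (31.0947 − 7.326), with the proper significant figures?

38.919 − 7.3281 = 31.5909, limited to 3 d.p. → 5 s.f.; 31.0947 − 7.326 = 23.7687, limited to 3 d.p. → 5 s.f.
Carrying full precision, 31.5909 ÷ 23.7687 = 1.32909666915…; keep min(5, 5) = 5 s.f.
Rounded to 5 significant figures: 1.3291.

1.3291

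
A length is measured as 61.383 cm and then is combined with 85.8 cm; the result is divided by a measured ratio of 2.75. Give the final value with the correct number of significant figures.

53.5 cm

61.383 cm + 85.8 cm = 147.183 cm; the sum is limited to 1 decimal place (4 s.f.).
Carrying full precision, 147.183 ÷ 2.75 = 53.5210909091… cm; 2.75 has 3 s.f., so the result keeps min(4, 3) = 3 s.f.
Rounded to 3 significant figures: 53.5 cm.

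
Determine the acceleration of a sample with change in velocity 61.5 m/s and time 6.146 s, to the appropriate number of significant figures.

acceleration = 61.5 m/s ÷ 6.146 s = 10.0065082981… m/s².
61.5 has 3 significant figures; 6.146 has 4.
Division/multiplication keeps the fewest: 3 significant figures.
Rounded: 10.0 m/s².

10.0 m/s²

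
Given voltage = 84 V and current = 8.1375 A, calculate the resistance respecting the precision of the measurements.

resistance = 84 V ÷ 8.1375 A = 10.3225806452… Ω.
84 has 2 significant figures; 8.1375 has 5.
Division/multiplication keeps the fewest: 2 significant figures.
Rounded: 1.0 × 10^1 Ω.

1.0 × 10^1 Ω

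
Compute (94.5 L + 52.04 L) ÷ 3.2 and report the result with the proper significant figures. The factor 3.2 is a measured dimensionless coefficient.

94.5 L + 52.04 L = 146.54 L; the sum is limited to 1 decimal place (4 s.f.).
Carrying full precision, 146.54 ÷ 3.2 = 45.79375 L; 3.2 has 2 s.f., so the result keeps min(4, 2) = 2 s.f.
Rounded to 2 significant figures: 46 L.

46 L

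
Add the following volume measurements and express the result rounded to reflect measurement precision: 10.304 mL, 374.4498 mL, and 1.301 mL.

386.055 mL

10.304 mL + 374.4498 mL + 1.301 mL = 386.0548 mL.
Addition/subtraction keeps the fewest decimal places: 10.304 → 3 decimal places, 374.4498 → 4 decimal places, 1.301 → 3 decimal places; limit is 3.
Rounded to 3 decimal places: 386.055 mL.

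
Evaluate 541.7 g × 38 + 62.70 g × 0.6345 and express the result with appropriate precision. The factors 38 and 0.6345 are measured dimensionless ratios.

2.1 × 10^4 g

541.7 × 38 = 20584.6 → 2.1 × 10^4 g (2 s.f., last digit at the 10^3 place).
62.70 × 0.6345 = 39.78315 → 39.78 g (4 s.f., last digit at the 10^-2 place).
Sum: 20624.38315 g; keep the coarser place, 10^3.
Result: 2.1 × 10^4 g.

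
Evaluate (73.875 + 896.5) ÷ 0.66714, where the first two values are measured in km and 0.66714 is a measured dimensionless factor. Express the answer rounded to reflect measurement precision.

73.875 km + 896.5 km = 970.375 km; the sum is limited to 1 decimal place (4 s.f.).
Carrying full precision, 970.375 ÷ 0.66714 = 1454.52978385… km; 0.66714 has 5 s.f., so the result keeps min(4, 5) = 4 s.f.
Rounded to 4 significant figures: 1455 km.

1455 km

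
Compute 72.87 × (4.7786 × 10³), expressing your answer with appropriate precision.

72.87 × (4.7786 × 10³) = 348216.582
Multiplication/division keeps the fewest significant figures: 72.87 → 4 s.f., 4.7786 × 10³ → 5 s.f.; limit is 4.
Rounded to 4 significant figures: 3.482 × 10⁵.

3.482 × 10⁵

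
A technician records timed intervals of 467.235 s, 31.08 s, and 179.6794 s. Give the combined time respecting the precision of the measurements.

677.99 s

467.235 s + 31.08 s + 179.6794 s = 677.9944 s.
Addition/subtraction keeps the fewest decimal places: 467.235 → 3 decimal places, 31.08 → 2 decimal places, 179.6794 → 4 decimal places; limit is 2.
Rounded to 2 decimal places: 677.99 s.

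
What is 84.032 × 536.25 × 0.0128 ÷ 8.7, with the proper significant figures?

66

84.032 × 536.25 × 0.0128 ÷ 8.7 = 66.2983503448…
Multiplication/division keeps the fewest significant figures: 84.032 → 5 s.f., 536.25 → 5 s.f., 0.0128 → 3 s.f., 8.7 → 2 s.f.; limit is 2.
Rounded to 2 significant figures: 66.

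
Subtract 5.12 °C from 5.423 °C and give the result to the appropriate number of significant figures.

0.30 °C

5.423 °C − 5.12 °C = 0.303 °C.
Addition/subtraction keeps the fewest decimal places: 5.423 → 3 decimal places, 5.12 → 2 decimal places; limit is 2.
Rounded to 2 decimal places: 0.30 °C.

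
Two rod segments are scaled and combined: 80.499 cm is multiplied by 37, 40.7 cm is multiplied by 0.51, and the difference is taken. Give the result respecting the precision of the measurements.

80.499 × 37 = 2978.463 → 3.0 × 10^3 cm (2 s.f., last digit at the 10^2 place).
40.7 × 0.51 = 20.757 → 21 cm (2 s.f., last digit at the 10^0 place).
Difference: 2957.706 cm; keep the coarser place, 10^2.
Result: 3.0 × 10^3 cm.

3.0 × 10^3 cm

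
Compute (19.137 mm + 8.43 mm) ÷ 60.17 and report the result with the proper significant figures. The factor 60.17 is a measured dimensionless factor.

19.137 mm + 8.43 mm = 27.567 mm; the sum is limited to 2 decimal places (4 s.f.).
Carrying full precision, 27.567 ÷ 60.17 = 0.458151902942… mm; 60.17 has 4 s.f., so the result keeps min(4, 4) = 4 s.f.
Rounded to 4 significant figures: 0.4582 mm.

0.4582 mm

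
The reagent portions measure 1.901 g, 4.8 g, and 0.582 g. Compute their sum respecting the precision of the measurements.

1.901 g + 4.8 g + 0.582 g = 7.283 g.
Addition/subtraction keeps the fewest decimal places: 1.901 → 3 decimal places, 4.8 → 1 decimal place, 0.582 → 3 decimal places; limit is 1.
Rounded to 1 decimal place: 7.3 g.

7.3 g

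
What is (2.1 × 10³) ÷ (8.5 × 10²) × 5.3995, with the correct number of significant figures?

(2.1 × 10³) ÷ (8.5 × 10²) × 5.3995 = 13.3399411765…
Multiplication/division keeps the fewest significant figures: 2.1 × 10³ → 2 s.f., 8.5 × 10² → 2 s.f., 5.3995 → 5 s.f.; limit is 2.
Rounded to 2 significant figures: 13.

13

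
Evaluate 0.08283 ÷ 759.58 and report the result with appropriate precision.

0.08283 ÷ 759.58 = 0.000109047104979…
Multiplication/division keeps the fewest significant figures: 0.08283 → 4 s.f., 759.58 → 5 s.f.; limit is 4.
Rounded to 4 significant figures: 1.090 × 10^-4.

1.090 × 10^-4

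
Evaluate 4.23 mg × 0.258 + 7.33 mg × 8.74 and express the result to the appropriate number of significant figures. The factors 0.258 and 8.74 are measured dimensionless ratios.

65.2 mg

4.23 × 0.258 = 1.09134 → 1.09 mg (3 s.f., last digit at the 10^-2 place).
7.33 × 8.74 = 64.0642 → 64.1 mg (3 s.f., last digit at the 10^-1 place).
Sum: 65.15554 mg; keep the coarser place, 10^-1.
Result: 65.2 mg.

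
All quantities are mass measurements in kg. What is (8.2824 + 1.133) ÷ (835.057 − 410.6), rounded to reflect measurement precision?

0.02218

8.2824 + 1.133 = 9.4154, limited to 3 d.p. → 4 s.f.; 835.057 − 410.6 = 424.457, limited to 1 d.p. → 4 s.f.
Carrying full precision, 9.4154 ÷ 424.457 = 0.0221822234054…; keep min(4, 4) = 4 s.f.
Rounded to 4 significant figures: 0.02218.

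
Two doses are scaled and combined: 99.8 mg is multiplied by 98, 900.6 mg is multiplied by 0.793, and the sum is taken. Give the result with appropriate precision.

99.8 × 98 = 9780.4 → 9.8 × 10^3 mg (2 s.f., last digit at the 10^2 place).
900.6 × 0.793 = 714.1758 → 714 mg (3 s.f., last digit at the 10^0 place).
Sum: 10494.5758 mg; keep the coarser place, 10^2.
Result: 1.05 × 10^4 mg.

1.05 × 10^4 mg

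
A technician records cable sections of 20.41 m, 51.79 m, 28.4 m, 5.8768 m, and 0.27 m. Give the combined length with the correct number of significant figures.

106.7 m

20.41 m + 51.79 m + 28.4 m + 5.8768 m + 0.27 m = 106.7468 m.
Addition/subtraction keeps the fewest decimal places: 20.41 → 2 decimal places, 51.79 → 2 decimal places, 28.4 → 1 decimal place, 5.8768 → 4 decimal places, 0.27 → 2 decimal places; limit is 1.
Rounded to 1 decimal place: 106.7 m.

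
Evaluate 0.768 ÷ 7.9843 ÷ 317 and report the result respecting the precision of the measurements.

3.03 × 10^-4

0.768 ÷ 7.9843 ÷ 317 = 0.000303434607136…
Multiplication/division keeps the fewest significant figures: 0.768 → 3 s.f., 7.9843 → 5 s.f., 317 → 3 s.f.; limit is 3.
Rounded to 3 significant figures: 3.03 × 10^-4.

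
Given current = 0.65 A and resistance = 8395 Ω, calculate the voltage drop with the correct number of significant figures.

voltage drop = 0.65 A × 8395 Ω = 5456.75 V.
0.65 has 2 significant figures; 8395 has 4.
Division/multiplication keeps the fewest: 2 significant figures.
Rounded: 5.5 × 10^3 V.

5.5 × 10^3 V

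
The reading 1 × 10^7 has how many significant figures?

1 × 10^7: in scientific notation every digit of the coefficient is significant.

1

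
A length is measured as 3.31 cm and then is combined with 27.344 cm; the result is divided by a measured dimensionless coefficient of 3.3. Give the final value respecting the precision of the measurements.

3.31 cm + 27.344 cm = 30.654 cm; the sum is limited to 2 decimal places (4 s.f.).
Carrying full precision, 30.654 ÷ 3.3 = 9.28909090909… cm; 3.3 has 2 s.f., so the result keeps min(4, 2) = 2 s.f.
Rounded to 2 significant figures: 9.3 cm.

9.3 cm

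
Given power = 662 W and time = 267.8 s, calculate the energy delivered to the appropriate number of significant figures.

1.77 × 10^5 J

energy delivered = 662 W × 267.8 s = 177283.6 J.
662 has 3 significant figures; 267.8 has 4.
Division/multiplication keeps the fewest: 3 significant figures.
Rounded: 1.77 × 10^5 J.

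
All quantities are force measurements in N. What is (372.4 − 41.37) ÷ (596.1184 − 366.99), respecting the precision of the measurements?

372.4 − 41.37 = 331.03, limited to 1 d.p. → 4 s.f.; 596.1184 − 366.99 = 229.1284, limited to 2 d.p. → 5 s.f.
Carrying full precision, 331.03 ÷ 229.1284 = 1.44473579006…; keep min(4, 5) = 4 s.f.
Rounded to 4 significant figures: 1.445.

1.445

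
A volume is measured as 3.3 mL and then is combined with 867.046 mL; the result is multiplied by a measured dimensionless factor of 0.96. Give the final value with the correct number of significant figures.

8.4 × 10² mL

3.3 mL + 867.046 mL = 870.346 mL; the sum is limited to 1 decimal place (4 s.f.).
Carrying full precision, 870.346 × 0.96 = 835.53216 mL; 0.96 has 2 s.f., so the result keeps min(4, 2) = 2 s.f.
Rounded to 2 significant figures: 8.4 × 10² mL.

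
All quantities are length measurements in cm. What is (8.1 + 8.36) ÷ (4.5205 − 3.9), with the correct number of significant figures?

3 × 10¹

8.1 + 8.36 = 16.46, limited to 1 d.p. → 3 s.f.; 4.5205 − 3.9 = 0.6205, limited to 1 d.p. → 1 s.f.
Carrying full precision, 16.46 ÷ 0.6205 = 26.5269943594…; keep min(3, 1) = 1 s.f.
Rounded to 1 significant figure: 3 × 10¹.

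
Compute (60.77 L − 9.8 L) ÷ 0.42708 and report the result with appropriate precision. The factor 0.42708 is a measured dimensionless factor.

119 L

60.77 L − 9.8 L = 50.97 L; the difference is limited to 1 decimal place (3 s.f.).
Carrying full precision, 50.97 ÷ 0.42708 = 119.34532172… L; 0.42708 has 5 s.f., so the result keeps min(3, 5) = 3 s.f.
Rounded to 3 significant figures: 119 L.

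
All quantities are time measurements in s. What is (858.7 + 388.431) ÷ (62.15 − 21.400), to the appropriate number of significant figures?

858.7 + 388.431 = 1247.131, limited to 1 d.p. → 5 s.f.; 62.15 − 21.400 = 40.750, limited to 2 d.p. → 4 s.f.
Carrying full precision, 1247.131 ÷ 40.750 = 30.6044417178…; keep min(5, 4) = 4 s.f.
Rounded to 4 significant figures: 30.60.

30.60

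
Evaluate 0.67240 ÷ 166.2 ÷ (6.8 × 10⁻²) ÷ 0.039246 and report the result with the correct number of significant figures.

0.67240 ÷ 166.2 ÷ (6.8 × 10⁻²) ÷ 0.039246 = 1.51597616486…
Multiplication/division keeps the fewest significant figures: 0.67240 → 5 s.f., 166.2 → 4 s.f., 6.8 × 10⁻² → 2 s.f., 0.039246 → 5 s.f.; limit is 2.
Rounded to 2 significant figures: 1.5.

1.5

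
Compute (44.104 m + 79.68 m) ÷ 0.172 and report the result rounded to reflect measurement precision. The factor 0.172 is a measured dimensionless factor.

44.104 m + 79.68 m = 123.784 m; the sum is limited to 2 decimal places (5 s.f.).
Carrying full precision, 123.784 ÷ 0.172 = 719.674418605… m; 0.172 has 3 s.f., so the result keeps min(5, 3) = 3 s.f.
Rounded to 3 significant figures: 7.20 × 10² m.

7.20 × 10² m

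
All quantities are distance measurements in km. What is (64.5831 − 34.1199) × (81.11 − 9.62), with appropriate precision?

2178 km²

64.5831 − 34.1199 = 30.4632, limited to 4 d.p. → 6 s.f.; 81.11 − 9.62 = 71.49, limited to 2 d.p. → 4 s.f.
Carrying full precision, 30.4632 × 71.49 = 2177.814168; keep min(6, 4) = 4 s.f.
Rounded to 4 significant figures: 2178 km².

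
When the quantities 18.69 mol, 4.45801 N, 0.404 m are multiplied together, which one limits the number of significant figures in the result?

18.69 mol → 4 s.f.; 4.45801 N → 6 s.f.; 0.404 m → 3 s.f.
The fewest is 3 significant figures, from 0.404 m.

0.404 m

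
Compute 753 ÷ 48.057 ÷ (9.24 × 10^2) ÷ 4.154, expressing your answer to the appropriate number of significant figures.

753 ÷ 48.057 ÷ (9.24 × 10^2) ÷ 4.154 = 0.00408225243424…
Multiplication/division keeps the fewest significant figures: 753 → 3 s.f., 48.057 → 5 s.f., 9.24 × 10^2 → 3 s.f., 4.154 → 4 s.f.; limit is 3.
Rounded to 3 significant figures: 0.00408.

0.00408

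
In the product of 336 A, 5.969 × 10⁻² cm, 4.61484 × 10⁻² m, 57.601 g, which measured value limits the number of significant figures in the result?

336 A → 3 s.f.; 5.969 × 10⁻² cm → 4 s.f.; 4.61484 × 10⁻² m → 6 s.f.; 57.601 g → 5 s.f.
The fewest is 3 significant figures, from 336 A.

336 A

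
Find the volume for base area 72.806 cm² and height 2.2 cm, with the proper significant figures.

volume = 72.806 cm² × 2.2 cm = 160.1732 cm³.
72.806 has 5 significant figures; 2.2 has 2.
Division/multiplication keeps the fewest: 2 significant figures.
Rounded: 1.6 × 10^2 cm³.

1.6 × 10^2 cm³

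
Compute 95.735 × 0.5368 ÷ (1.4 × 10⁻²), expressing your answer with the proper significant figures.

3.7 × 10³

95.735 × 0.5368 ÷ (1.4 × 10⁻²) = 3670.75342857…
Multiplication/division keeps the fewest significant figures: 95.735 → 5 s.f., 0.5368 → 4 s.f., 1.4 × 10⁻² → 2 s.f.; limit is 2.
Rounded to 2 significant figures: 3.7 × 10³.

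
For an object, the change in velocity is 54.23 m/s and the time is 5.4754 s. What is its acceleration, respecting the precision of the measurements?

acceleration = 54.23 m/s ÷ 5.4754 s = 9.90429922928… m/s².
54.23 has 4 significant figures; 5.4754 has 5.
Division/multiplication keeps the fewest: 4 significant figures.
Rounded: 9.904 m/s².

9.904 m/s²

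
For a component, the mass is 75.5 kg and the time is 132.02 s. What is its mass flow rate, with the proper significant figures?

0.572 kg/s

mass flow rate = 75.5 kg ÷ 132.02 s = 0.571883048023… kg/s.
75.5 has 3 significant figures; 132.02 has 5.
Division/multiplication keeps the fewest: 3 significant figures.
Rounded: 0.572 kg/s.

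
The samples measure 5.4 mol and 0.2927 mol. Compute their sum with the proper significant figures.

5.4 mol + 0.2927 mol = 5.6927 mol.
Addition/subtraction keeps the fewest decimal places: 5.4 → 1 decimal place, 0.2927 → 4 decimal places; limit is 1.
Rounded to 1 decimal place: 5.7 mol.

5.7 mol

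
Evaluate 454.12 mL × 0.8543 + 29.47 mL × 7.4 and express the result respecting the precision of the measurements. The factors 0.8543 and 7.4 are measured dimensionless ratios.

6.1 × 10^2 mL

454.12 × 0.8543 = 387.954716 → 388.0 mL (4 s.f., last digit at the 10^-1 place).
29.47 × 7.4 = 218.078 → 2.2 × 10^2 mL (2 s.f., last digit at the 10^1 place).
Sum: 606.032716 mL; keep the coarser place, 10^1.
Result: 6.1 × 10^2 mL.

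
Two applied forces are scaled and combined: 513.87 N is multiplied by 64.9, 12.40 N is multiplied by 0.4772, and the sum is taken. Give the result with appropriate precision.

3.34 × 10⁴ N

513.87 × 64.9 = 33350.163 → 3.34 × 10⁴ N (3 s.f., last digit at the 10^2 place).
12.40 × 0.4772 = 5.91728 → 5.917 N (4 s.f., last digit at the 10^-3 place).
Sum: 33356.08028 N; keep the coarser place, 10^2.
Result: 3.34 × 10⁴ N.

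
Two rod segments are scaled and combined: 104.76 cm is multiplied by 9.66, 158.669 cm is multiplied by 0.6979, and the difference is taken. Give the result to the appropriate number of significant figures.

104.76 × 9.66 = 1011.9816 → 1.01 × 10^3 cm (3 s.f., last digit at the 10^1 place).
158.669 × 0.6979 = 110.7350951 → 110.7 cm (4 s.f., last digit at the 10^-1 place).
Difference: 901.2465049 cm; keep the coarser place, 10^1.
Result: 9.0 × 10^2 cm.

9.0 × 10^2 cm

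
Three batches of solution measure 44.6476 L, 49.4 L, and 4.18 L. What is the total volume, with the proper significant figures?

44.6476 L + 49.4 L + 4.18 L = 98.2276 L.
Addition/subtraction keeps the fewest decimal places: 44.6476 → 4 decimal places, 49.4 → 1 decimal place, 4.18 → 2 decimal places; limit is 1.
Rounded to 1 decimal place: 98.2 L.

98.2 L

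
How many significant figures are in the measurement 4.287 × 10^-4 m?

4.287 × 10^-4: in scientific notation every digit of the coefficient is significant.

4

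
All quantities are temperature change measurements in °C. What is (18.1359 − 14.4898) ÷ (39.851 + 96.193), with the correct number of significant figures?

18.1359 − 14.4898 = 3.6461, limited to 4 d.p. → 5 s.f.; 39.851 + 96.193 = 136.044, limited to 3 d.p. → 6 s.f.
Carrying full precision, 3.6461 ÷ 136.044 = 0.026800887948…; keep min(5, 6) = 5 s.f.
Rounded to 5 significant figures: 0.026801.

0.026801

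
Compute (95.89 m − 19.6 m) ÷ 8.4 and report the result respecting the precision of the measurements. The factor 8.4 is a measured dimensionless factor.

95.89 m − 19.6 m = 76.29 m; the difference is limited to 1 decimal place (3 s.f.).
Carrying full precision, 76.29 ÷ 8.4 = 9.08214285714… m; 8.4 has 2 s.f., so the result keeps min(3, 2) = 2 s.f.
Rounded to 2 significant figures: 9.1 m.

9.1 m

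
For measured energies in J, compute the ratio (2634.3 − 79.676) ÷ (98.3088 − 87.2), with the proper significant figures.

2634.3 − 79.676 = 2554.624, limited to 1 d.p. → 5 s.f.; 98.3088 − 87.2 = 11.1088, limited to 1 d.p. → 3 s.f.
Carrying full precision, 2554.624 ÷ 11.1088 = 229.96399251…; keep min(5, 3) = 3 s.f.
Rounded to 3 significant figures: 2.30 × 10².

2.30 × 10²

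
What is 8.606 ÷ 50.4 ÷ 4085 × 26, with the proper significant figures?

8.606 ÷ 50.4 ÷ 4085 × 26 = 0.00108680616269…
Multiplication/division keeps the fewest significant figures: 8.606 → 4 s.f., 50.4 → 3 s.f., 4085 → 4 s.f., 26 → 2 s.f.; limit is 2.
Rounded to 2 significant figures: 0.0011.

0.0011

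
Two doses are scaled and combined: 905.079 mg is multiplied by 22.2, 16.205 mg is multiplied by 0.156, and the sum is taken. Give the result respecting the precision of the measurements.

905.079 × 22.2 = 20092.7538 → 2.01 × 10^4 mg (3 s.f., last digit at the 10^2 place).
16.205 × 0.156 = 2.52798 → 2.53 mg (3 s.f., last digit at the 10^-2 place).
Sum: 20095.28178 mg; keep the coarser place, 10^2.
Result: 2.01 × 10^4 mg.

2.01 × 10^4 mg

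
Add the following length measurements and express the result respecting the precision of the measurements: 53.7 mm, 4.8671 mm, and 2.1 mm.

53.7 mm + 4.8671 mm + 2.1 mm = 60.6671 mm.
Addition/subtraction keeps the fewest decimal places: 53.7 → 1 decimal place, 4.8671 → 4 decimal places, 2.1 → 1 decimal place; limit is 1.
Rounded to 1 decimal place: 60.7 mm.

60.7 mm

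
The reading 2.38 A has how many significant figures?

2.38: every digit is nonzero and significant.

3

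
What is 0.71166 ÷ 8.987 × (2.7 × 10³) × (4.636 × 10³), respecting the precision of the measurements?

0.71166 ÷ 8.987 × (2.7 × 10³) × (4.636 × 10³) = 991208.473573…
Multiplication/division keeps the fewest significant figures: 0.71166 → 5 s.f., 8.987 → 4 s.f., 2.7 × 10³ → 2 s.f., 4.636 × 10³ → 4 s.f.; limit is 2.
Rounded to 2 significant figures: 9.9 × 10⁵.

9.9 × 10⁵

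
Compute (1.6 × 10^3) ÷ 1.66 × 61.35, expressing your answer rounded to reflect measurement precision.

5.9 × 10^4

(1.6 × 10^3) ÷ 1.66 × 61.35 = 59132.5301205…
Multiplication/division keeps the fewest significant figures: 1.6 × 10^3 → 2 s.f., 1.66 → 3 s.f., 61.35 → 4 s.f.; limit is 2.
Rounded to 2 significant figures: 5.9 × 10^4.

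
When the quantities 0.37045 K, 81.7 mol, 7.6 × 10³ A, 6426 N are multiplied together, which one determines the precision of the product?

7.6 × 10³ A

0.37045 K → 5 s.f.; 81.7 mol → 3 s.f.; 7.6 × 10³ A → 2 s.f.; 6426 N → 4 s.f.
The fewest is 2 significant figures, from 7.6 × 10³ A.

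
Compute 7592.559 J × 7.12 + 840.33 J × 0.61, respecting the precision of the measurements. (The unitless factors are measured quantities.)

7592.559 × 7.12 = 54059.02008 → 5.41 × 10⁴ J (3 s.f., last digit at the 10^2 place).
840.33 × 0.61 = 512.6013 → 5.1 × 10² J (2 s.f., last digit at the 10^1 place).
Sum: 54571.62138 J; keep the coarser place, 10^2.
Result: 5.46 × 10⁴ J.

5.46 × 10⁴ J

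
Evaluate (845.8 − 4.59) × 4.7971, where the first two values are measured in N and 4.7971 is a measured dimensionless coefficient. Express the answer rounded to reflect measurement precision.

4035 N

845.8 N − 4.59 N = 841.21 N; the difference is limited to 1 decimal place (4 s.f.).
Carrying full precision, 841.21 × 4.7971 = 4035.368491 N; 4.7971 has 5 s.f., so the result keeps min(4, 5) = 4 s.f.
Rounded to 4 significant figures: 4035 N.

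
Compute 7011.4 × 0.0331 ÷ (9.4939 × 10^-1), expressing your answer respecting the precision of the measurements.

7011.4 × 0.0331 ÷ (9.4939 × 10^-1) = 244.448898767…
Multiplication/division keeps the fewest significant figures: 7011.4 → 5 s.f., 0.0331 → 3 s.f., 9.4939 × 10^-1 → 5 s.f.; limit is 3.
Rounded to 3 significant figures: 244.

244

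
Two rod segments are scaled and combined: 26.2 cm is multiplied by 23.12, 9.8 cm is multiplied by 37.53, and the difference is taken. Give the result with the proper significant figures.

2.4 × 10² cm

26.2 × 23.12 = 605.744 → 606 cm (3 s.f., last digit at the 10^0 place).
9.8 × 37.53 = 367.794 → 3.7 × 10² cm (2 s.f., last digit at the 10^1 place).
Difference: 237.95 cm; keep the coarser place, 10^1.
Result: 2.4 × 10² cm.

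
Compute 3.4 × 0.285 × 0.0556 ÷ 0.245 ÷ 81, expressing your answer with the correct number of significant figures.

0.0027

3.4 × 0.285 × 0.0556 ÷ 0.245 ÷ 81 = 0.00271486016629…
Multiplication/division keeps the fewest significant figures: 3.4 → 2 s.f., 0.285 → 3 s.f., 0.0556 → 3 s.f., 0.245 → 3 s.f., 81 → 2 s.f.; limit is 2.
Rounded to 2 significant figures: 0.0027.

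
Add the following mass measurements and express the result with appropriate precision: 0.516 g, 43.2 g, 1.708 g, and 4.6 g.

50.0 g

0.516 g + 43.2 g + 1.708 g + 4.6 g = 50.024 g.
Addition/subtraction keeps the fewest decimal places: 0.516 → 3 decimal places, 43.2 → 1 decimal place, 1.708 → 3 decimal places, 4.6 → 1 decimal place; limit is 1.
Rounded to 1 decimal place: 50.0 g.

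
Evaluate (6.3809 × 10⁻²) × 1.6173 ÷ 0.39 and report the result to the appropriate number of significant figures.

(6.3809 × 10⁻²) × 1.6173 ÷ 0.39 = 0.264611014615…
Multiplication/division keeps the fewest significant figures: 6.3809 × 10⁻² → 5 s.f., 1.6173 → 5 s.f., 0.39 → 2 s.f.; limit is 2.
Rounded to 2 significant figures: 0.26.

0.26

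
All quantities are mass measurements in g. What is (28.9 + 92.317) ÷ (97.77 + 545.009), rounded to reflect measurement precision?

28.9 + 92.317 = 121.217, limited to 1 d.p. → 4 s.f.; 97.77 + 545.009 = 642.779, limited to 2 d.p. → 5 s.f.
Carrying full precision, 121.217 ÷ 642.779 = 0.188582701053…; keep min(4, 5) = 4 s.f.
Rounded to 4 significant figures: 0.1886.

0.1886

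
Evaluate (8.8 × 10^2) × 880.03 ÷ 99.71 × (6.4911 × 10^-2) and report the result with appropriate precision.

(8.8 × 10^2) × 880.03 ÷ 99.71 × (6.4911 × 10^-2) = 504.149955375…
Multiplication/division keeps the fewest significant figures: 8.8 × 10^2 → 2 s.f., 880.03 → 5 s.f., 99.71 → 4 s.f., 6.4911 × 10^-2 → 5 s.f.; limit is 2.
Rounded to 2 significant figures: 5.0 × 10^2.

5.0 × 10^2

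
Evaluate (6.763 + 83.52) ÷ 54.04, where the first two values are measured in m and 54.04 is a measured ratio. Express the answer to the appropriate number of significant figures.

1.671 m

6.763 m + 83.52 m = 90.283 m; the sum is limited to 2 decimal places (4 s.f.).
Carrying full precision, 90.283 ÷ 54.04 = 1.67066987417… m; 54.04 has 4 s.f., so the result keeps min(4, 4) = 4 s.f.
Rounded to 4 significant figures: 1.671 m.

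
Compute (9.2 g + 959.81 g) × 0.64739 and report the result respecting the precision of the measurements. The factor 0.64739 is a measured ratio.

9.2 g + 959.81 g = 969.01 g; the sum is limited to 1 decimal place (4 s.f.).
Carrying full precision, 969.01 × 0.64739 = 627.3273839 g; 0.64739 has 5 s.f., so the result keeps min(4, 5) = 4 s.f.
Rounded to 4 significant figures: 627.3 g.

627.3 g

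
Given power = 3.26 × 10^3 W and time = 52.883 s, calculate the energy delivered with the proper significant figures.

1.72 × 10^5 J

energy delivered = 3.26 × 10^3 W × 52.883 s = 172398.58 J.
3.26 × 10^3 has 3 significant figures; 52.883 has 5.
Division/multiplication keeps the fewest: 3 significant figures.
Rounded: 1.72 × 10^5 J.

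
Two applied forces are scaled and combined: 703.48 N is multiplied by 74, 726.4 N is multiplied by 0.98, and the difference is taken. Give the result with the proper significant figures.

5.1 × 10⁴ N

703.48 × 74 = 52057.52 → 5.2 × 10⁴ N (2 s.f., last digit at the 10^3 place).
726.4 × 0.98 = 711.872 → 7.1 × 10² N (2 s.f., last digit at the 10^1 place).
Difference: 51345.648 N; keep the coarser place, 10^3.
Result: 5.1 × 10⁴ N.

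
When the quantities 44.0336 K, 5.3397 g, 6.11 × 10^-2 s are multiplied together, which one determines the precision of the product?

6.11 × 10^-2 s

44.0336 K → 6 s.f.; 5.3397 g → 5 s.f.; 6.11 × 10^-2 s → 3 s.f.
The fewest is 3 significant figures, from 6.11 × 10^-2 s.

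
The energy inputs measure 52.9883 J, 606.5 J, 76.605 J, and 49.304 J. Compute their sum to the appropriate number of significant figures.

785.4 J

52.9883 J + 606.5 J + 76.605 J + 49.304 J = 785.3973 J.
Addition/subtraction keeps the fewest decimal places: 52.9883 → 4 decimal places, 606.5 → 1 decimal place, 76.605 → 3 decimal places, 49.304 → 3 decimal places; limit is 1.
Rounded to 1 decimal place: 785.4 J.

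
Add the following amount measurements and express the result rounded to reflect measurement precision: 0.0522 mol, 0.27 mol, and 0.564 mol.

0.89 mol

0.0522 mol + 0.27 mol + 0.564 mol = 0.8862 mol.
Addition/subtraction keeps the fewest decimal places: 0.0522 → 4 decimal places, 0.27 → 2 decimal places, 0.564 → 3 decimal places; limit is 2.
Rounded to 2 decimal places: 0.89 mol.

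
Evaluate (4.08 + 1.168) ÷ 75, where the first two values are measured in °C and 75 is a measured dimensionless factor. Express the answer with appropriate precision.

4.08 °C + 1.168 °C = 5.248 °C; the sum is limited to 2 decimal places (3 s.f.).
Carrying full precision, 5.248 ÷ 75 = 0.0699733333333… °C; 75 has 2 s.f., so the result keeps min(3, 2) = 2 s.f.
Rounded to 2 significant figures: 0.070 °C.

0.070 °C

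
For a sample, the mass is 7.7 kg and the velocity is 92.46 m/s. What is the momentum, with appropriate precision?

7.1 × 10² kg·m/s

momentum = 7.7 kg × 92.46 m/s = 711.942 kg·m/s.
7.7 has 2 significant figures; 92.46 has 4.
Division/multiplication keeps the fewest: 2 significant figures.
Rounded: 7.1 × 10² kg·m/s.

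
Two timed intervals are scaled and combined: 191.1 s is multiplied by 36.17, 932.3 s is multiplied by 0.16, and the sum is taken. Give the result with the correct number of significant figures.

191.1 × 36.17 = 6912.087 → 6912 s (4 s.f., last digit at the 10^0 place).
932.3 × 0.16 = 149.168 → 1.5 × 10^2 s (2 s.f., last digit at the 10^1 place).
Sum: 7061.255 s; keep the coarser place, 10^1.
Result: 7.06 × 10^3 s.

7.06 × 10^3 s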